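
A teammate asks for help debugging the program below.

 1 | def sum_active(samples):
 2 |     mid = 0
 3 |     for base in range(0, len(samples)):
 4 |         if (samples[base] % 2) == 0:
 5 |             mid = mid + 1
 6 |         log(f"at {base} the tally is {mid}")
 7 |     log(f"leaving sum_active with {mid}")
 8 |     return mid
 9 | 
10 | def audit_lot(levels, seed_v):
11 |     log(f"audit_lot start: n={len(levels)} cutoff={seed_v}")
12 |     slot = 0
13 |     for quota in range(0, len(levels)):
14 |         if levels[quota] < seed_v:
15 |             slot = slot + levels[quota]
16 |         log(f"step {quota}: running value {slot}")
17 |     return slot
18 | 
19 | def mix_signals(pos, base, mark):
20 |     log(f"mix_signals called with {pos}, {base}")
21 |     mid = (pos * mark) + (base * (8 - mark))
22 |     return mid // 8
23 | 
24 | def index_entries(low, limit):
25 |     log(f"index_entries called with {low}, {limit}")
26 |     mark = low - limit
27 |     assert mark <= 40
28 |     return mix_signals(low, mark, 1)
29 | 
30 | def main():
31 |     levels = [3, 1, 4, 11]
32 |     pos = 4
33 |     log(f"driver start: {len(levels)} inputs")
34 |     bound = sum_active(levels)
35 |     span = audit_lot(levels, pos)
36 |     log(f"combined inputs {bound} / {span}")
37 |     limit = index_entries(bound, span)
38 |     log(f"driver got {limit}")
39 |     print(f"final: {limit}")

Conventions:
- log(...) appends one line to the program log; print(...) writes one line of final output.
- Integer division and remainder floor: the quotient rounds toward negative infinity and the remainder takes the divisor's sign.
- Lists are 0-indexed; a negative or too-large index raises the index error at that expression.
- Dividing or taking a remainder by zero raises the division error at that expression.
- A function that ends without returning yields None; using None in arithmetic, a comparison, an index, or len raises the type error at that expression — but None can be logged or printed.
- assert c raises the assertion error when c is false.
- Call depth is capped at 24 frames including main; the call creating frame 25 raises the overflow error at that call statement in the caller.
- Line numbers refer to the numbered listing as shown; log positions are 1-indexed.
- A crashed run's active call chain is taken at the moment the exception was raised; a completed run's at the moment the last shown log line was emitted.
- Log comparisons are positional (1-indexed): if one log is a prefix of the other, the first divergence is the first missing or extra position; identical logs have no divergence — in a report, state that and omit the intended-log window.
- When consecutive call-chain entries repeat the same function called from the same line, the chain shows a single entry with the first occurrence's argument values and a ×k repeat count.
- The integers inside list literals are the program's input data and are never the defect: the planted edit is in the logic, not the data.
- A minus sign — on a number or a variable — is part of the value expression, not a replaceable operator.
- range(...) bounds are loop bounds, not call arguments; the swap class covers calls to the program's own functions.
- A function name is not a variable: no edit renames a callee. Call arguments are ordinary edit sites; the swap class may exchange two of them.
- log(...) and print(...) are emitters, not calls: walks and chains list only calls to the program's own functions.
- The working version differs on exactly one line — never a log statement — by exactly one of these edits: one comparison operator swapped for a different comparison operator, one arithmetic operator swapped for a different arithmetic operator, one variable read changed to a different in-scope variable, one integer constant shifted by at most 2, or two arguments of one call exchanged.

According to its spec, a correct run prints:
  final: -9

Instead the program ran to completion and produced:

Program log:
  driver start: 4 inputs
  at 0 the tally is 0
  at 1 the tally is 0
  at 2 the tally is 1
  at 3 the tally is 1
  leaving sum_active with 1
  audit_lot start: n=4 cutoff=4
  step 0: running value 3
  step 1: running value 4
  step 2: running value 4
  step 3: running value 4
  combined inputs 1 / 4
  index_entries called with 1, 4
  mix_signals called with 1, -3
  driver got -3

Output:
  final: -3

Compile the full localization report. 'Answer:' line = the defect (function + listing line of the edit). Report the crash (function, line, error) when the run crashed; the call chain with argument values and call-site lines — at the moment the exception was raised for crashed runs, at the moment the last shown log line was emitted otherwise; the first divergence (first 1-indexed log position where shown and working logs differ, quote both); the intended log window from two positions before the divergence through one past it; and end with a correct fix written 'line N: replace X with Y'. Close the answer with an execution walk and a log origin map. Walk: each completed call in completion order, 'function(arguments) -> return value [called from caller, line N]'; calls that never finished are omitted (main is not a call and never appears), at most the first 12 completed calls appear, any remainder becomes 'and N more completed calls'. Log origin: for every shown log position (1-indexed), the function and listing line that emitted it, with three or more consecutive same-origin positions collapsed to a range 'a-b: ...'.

Answer: the defect is in audit_lot at line 14.
Key fact: Everything matches until log position 8, which reads 'step 0: running value 3' in place of 'step 0: running value 0'.
Call chain: main.
First divergence: position 8 — the shown line 'step 0: running value 3' should read 'step 0: running value 0'.
Intended log window:
  6: leaving sum_active with 1
  7: audit_lot start: n=4 cutoff=4
  8: step 0: running value 0
  9: step 1: running value 0
Execution walk:
  sum_active([3, 1, 4, 11]) -> 1  [called from main, line 34]
  audit_lot([3, 1, 4, 11], 4) -> 4  [called from main, line 35]
  mix_signals(1, -3, 1) -> -3  [called from index_entries, line 28]
  index_entries(1, 4) -> -3  [called from main, line 37]
Log line origins:
  1: logged in main at line 33
  2-5: logged in sum_active at line 6
  6: logged in sum_active at line 7
  7: logged in audit_lot at line 11
  8-11: logged in audit_lot at line 16
  12: logged in main at line 36
  13: logged in index_entries at line 25
  14: logged in mix_signals at line 20
  15: logged in main at line 38
A correct fix: line 14: replace `<` with `>`.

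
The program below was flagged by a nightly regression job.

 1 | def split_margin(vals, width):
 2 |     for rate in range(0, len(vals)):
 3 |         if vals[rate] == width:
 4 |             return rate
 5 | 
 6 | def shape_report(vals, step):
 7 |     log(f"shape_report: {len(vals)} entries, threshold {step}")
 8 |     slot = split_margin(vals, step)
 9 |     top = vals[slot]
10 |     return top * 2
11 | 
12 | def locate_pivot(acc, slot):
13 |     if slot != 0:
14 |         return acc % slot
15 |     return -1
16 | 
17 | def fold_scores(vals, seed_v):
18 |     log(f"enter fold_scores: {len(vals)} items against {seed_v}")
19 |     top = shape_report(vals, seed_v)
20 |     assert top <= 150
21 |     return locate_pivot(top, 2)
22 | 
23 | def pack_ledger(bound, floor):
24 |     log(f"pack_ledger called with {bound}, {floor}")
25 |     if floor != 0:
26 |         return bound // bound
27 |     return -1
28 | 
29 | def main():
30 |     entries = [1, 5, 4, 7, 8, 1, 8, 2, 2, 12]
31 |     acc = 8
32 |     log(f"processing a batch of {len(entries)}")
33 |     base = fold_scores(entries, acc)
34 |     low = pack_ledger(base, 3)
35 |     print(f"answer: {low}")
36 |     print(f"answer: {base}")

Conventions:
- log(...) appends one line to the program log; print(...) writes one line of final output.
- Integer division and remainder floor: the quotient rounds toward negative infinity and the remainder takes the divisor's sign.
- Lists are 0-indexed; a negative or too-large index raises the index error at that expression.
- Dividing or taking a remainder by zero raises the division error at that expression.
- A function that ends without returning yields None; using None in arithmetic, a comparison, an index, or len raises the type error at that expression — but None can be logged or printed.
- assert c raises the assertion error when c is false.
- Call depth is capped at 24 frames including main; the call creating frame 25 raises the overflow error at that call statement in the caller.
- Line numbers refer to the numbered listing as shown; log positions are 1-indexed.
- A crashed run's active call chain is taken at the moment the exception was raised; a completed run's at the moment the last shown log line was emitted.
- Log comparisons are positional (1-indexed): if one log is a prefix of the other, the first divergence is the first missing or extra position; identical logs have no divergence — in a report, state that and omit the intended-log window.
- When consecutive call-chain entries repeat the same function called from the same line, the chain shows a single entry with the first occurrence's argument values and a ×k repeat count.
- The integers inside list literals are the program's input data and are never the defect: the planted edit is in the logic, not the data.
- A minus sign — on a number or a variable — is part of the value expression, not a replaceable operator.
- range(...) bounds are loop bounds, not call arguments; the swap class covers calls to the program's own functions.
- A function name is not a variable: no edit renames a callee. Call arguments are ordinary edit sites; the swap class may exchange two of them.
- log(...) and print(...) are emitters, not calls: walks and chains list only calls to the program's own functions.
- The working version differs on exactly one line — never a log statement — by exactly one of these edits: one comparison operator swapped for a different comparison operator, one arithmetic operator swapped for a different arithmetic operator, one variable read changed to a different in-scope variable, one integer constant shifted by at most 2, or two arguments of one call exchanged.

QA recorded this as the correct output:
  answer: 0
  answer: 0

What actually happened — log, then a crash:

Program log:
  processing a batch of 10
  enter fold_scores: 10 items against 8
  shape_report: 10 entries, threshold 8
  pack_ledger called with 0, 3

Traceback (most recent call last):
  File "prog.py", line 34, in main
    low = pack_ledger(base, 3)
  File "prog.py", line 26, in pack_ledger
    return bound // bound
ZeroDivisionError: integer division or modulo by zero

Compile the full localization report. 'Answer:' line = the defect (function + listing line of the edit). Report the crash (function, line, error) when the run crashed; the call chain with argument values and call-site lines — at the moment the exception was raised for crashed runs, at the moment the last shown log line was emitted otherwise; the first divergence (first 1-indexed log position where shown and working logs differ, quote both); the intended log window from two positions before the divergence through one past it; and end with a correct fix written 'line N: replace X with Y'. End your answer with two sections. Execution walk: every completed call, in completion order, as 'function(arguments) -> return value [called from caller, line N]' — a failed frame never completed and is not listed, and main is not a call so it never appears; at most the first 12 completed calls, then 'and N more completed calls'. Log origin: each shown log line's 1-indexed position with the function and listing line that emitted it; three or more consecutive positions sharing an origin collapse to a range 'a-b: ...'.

Answer: the defect is in pack_ledger at line 26.
The tell: Every log line matches the working run — the failure is the only observable divergence.
Crash: pack_ledger, line 26, ZeroDivisionError.
Call chain: main -> pack_ledger(0, 3) (called at line 34).
First divergence: none; the two logs match at every position.
Execution walk:
  split_margin([1, 5, 4, 7, 8, 1, 8, 2, 2, 12], 8) -> 4  [called from shape_report, line 8]
  shape_report([1, 5, 4, 7, 8, 1, 8, 2, 2, 12], 8) -> 16  [called from fold_scores, line 19]
  locate_pivot(16, 2) -> 0  [called from fold_scores, line 21]
  fold_scores([1, 5, 4, 7, 8, 1, 8, 2, 2, 12], 8) -> 0  [called from main, line 33]
Log origin:
  1: logged in main at line 32
  2: logged in fold_scores at line 18
  3: logged in shape_report at line 7
  4: logged in pack_ledger at line 24
A correct fix: line 26: replace `bound // bound` with `bound // floor`.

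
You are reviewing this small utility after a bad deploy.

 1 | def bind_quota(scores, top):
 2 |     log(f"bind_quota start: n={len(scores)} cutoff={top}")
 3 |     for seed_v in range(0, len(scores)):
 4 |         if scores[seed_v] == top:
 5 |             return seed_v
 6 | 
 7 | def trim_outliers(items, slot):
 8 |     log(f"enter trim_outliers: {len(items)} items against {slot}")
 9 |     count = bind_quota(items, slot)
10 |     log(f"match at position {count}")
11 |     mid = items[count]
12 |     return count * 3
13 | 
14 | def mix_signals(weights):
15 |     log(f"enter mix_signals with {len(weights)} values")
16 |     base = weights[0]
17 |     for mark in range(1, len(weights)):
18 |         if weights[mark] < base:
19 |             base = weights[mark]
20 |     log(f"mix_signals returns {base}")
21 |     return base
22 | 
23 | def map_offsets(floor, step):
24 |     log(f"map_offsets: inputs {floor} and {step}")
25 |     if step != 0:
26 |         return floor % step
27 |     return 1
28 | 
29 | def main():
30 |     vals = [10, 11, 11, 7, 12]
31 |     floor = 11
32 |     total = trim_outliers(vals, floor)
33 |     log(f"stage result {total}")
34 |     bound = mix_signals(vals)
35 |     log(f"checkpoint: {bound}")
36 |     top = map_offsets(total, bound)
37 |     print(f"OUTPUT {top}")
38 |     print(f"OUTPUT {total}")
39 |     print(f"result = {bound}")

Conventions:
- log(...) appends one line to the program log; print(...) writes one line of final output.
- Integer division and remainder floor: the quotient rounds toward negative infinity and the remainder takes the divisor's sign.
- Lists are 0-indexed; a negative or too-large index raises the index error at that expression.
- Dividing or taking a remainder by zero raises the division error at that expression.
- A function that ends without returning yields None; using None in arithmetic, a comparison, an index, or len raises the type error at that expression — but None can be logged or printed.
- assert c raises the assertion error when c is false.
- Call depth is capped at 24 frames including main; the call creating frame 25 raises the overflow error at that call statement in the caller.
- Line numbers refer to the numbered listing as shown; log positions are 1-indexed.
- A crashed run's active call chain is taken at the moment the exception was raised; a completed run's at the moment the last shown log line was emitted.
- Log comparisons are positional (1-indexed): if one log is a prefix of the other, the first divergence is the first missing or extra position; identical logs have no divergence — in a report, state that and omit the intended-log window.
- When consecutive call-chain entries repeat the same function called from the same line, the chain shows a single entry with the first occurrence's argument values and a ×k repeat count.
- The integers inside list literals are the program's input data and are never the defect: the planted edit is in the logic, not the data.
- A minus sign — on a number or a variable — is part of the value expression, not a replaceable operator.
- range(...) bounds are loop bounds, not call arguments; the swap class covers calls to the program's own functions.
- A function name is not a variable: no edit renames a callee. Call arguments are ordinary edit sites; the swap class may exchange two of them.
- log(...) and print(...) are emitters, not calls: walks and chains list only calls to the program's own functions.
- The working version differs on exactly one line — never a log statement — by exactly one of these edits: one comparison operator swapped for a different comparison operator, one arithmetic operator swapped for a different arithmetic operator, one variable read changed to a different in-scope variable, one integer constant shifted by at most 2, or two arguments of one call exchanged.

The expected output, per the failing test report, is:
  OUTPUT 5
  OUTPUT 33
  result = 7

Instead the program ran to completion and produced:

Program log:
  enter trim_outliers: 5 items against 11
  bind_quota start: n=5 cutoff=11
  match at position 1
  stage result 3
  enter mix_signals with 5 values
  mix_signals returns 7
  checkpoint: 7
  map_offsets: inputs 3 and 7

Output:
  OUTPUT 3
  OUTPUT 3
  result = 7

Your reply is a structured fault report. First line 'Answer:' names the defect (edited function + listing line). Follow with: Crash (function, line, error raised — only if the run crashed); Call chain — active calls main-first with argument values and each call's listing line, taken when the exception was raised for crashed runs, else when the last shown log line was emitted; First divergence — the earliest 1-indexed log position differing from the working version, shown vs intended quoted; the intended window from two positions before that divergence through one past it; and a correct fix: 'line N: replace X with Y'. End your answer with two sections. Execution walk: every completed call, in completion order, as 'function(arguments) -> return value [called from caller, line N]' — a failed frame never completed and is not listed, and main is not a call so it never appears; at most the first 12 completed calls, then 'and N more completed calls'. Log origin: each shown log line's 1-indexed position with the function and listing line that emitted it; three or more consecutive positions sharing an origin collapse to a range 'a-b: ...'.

Answer: the defect is in trim_outliers at line 12.
Core observation: The log first diverges at position 4: the faulty run prints 'stage result 3' where the working version prints 'stage result 33'.
Call chain: main -> map_offsets(3, 7) (called at line 36).
First divergence: position 4 — shown 'stage result 3', intended 'stage result 33'.
Intended log window:
  2: bind_quota start: n=5 cutoff=11
  3: match at position 1
  4: stage result 33
  5: enter mix_signals with 5 values
Execution walk:
  bind_quota([10, 11, 11, 7, 12], 11) -> 1  [called from trim_outliers, line 9]
  trim_outliers([10, 11, 11, 7, 12], 11) -> 3  [called from main, line 32]
  mix_signals([10, 11, 11, 7, 12]) -> 7  [called from main, line 34]
  map_offsets(3, 7) -> 3  [called from main, line 36]
Log origin:
  1 — trim_outliers, line 8
  2 — bind_quota, line 2
  3 — trim_outliers, line 10
  4 — main, line 33
  5 — mix_signals, line 15
  6 — mix_signals, line 20
  7 — main, line 35
  8 — map_offsets, line 24
A correct fix: line 12: replace `count` with `mid`.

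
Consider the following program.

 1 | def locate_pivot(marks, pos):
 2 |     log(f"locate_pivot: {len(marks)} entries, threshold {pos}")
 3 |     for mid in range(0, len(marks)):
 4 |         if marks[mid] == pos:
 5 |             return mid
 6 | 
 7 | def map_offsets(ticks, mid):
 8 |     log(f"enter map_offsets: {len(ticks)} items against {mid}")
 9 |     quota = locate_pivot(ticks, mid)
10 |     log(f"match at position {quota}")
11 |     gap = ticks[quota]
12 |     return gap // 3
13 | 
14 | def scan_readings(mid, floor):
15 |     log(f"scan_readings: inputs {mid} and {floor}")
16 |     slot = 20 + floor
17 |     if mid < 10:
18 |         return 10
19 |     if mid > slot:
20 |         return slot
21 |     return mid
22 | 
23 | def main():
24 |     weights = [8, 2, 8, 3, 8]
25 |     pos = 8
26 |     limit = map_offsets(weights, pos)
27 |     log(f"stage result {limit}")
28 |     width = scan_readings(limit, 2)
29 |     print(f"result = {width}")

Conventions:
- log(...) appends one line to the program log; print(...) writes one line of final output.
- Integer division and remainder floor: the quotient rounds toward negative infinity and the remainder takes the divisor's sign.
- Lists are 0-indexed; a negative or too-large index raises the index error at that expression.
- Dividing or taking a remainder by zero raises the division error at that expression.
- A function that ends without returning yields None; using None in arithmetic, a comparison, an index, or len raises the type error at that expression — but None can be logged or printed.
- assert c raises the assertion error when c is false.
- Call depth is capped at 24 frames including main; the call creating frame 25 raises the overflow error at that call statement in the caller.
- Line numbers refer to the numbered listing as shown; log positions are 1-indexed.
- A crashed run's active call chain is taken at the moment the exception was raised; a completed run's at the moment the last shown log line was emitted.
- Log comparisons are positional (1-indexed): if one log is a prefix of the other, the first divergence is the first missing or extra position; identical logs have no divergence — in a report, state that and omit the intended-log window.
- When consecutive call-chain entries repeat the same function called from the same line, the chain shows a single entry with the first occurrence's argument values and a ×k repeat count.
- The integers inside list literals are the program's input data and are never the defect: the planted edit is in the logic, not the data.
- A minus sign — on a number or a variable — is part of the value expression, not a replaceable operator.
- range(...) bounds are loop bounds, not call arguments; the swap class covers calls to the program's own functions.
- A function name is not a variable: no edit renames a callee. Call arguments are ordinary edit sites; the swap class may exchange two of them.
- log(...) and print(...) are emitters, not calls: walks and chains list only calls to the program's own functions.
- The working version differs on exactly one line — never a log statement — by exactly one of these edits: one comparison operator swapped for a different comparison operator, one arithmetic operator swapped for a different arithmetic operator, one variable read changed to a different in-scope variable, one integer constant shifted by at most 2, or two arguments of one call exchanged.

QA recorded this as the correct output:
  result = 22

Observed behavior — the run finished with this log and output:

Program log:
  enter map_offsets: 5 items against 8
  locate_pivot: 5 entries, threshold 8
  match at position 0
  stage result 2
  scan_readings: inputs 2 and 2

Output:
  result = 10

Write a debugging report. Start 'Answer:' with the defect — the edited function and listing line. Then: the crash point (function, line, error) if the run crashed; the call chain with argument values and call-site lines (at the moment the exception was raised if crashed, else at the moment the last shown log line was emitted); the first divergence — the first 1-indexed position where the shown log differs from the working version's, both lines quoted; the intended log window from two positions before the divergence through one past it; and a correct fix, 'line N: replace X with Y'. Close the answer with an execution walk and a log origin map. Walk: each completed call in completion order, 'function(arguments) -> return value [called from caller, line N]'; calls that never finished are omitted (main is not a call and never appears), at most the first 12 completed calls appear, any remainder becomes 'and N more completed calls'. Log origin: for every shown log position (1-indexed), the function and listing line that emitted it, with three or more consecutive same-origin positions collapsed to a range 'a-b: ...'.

Answer: the defect is in map_offsets at line 12.
Key fact: The earliest visible damage is log position 4 — 'stage result 2' rather than the intended 'stage result 24'.
Call chain: main -> scan_readings(2, 2) (called at line 28).
First divergence: at position 4 the run shows 'stage result 2' where the working version logs 'stage result 24'.
Intended log window:
  2: locate_pivot: 5 entries, threshold 8
  3: match at position 0
  4: stage result 24
  5: scan_readings: inputs 24 and 2
Execution walk:
  locate_pivot([8, 2, 8, 3, 8], 8) -> 0  [called from map_offsets, line 9]
  map_offsets([8, 2, 8, 3, 8], 8) -> 2  [called from main, line 26]
  scan_readings(2, 2) -> 10  [called from main, line 28]
Origin of each log line:
  1: logged in map_offsets at line 8
  2: logged in locate_pivot at line 2
  3: logged in map_offsets at line 10
  4: logged in main at line 27
  5: logged in scan_readings at line 15
A correct fix: line 12: replace `//` with `*`.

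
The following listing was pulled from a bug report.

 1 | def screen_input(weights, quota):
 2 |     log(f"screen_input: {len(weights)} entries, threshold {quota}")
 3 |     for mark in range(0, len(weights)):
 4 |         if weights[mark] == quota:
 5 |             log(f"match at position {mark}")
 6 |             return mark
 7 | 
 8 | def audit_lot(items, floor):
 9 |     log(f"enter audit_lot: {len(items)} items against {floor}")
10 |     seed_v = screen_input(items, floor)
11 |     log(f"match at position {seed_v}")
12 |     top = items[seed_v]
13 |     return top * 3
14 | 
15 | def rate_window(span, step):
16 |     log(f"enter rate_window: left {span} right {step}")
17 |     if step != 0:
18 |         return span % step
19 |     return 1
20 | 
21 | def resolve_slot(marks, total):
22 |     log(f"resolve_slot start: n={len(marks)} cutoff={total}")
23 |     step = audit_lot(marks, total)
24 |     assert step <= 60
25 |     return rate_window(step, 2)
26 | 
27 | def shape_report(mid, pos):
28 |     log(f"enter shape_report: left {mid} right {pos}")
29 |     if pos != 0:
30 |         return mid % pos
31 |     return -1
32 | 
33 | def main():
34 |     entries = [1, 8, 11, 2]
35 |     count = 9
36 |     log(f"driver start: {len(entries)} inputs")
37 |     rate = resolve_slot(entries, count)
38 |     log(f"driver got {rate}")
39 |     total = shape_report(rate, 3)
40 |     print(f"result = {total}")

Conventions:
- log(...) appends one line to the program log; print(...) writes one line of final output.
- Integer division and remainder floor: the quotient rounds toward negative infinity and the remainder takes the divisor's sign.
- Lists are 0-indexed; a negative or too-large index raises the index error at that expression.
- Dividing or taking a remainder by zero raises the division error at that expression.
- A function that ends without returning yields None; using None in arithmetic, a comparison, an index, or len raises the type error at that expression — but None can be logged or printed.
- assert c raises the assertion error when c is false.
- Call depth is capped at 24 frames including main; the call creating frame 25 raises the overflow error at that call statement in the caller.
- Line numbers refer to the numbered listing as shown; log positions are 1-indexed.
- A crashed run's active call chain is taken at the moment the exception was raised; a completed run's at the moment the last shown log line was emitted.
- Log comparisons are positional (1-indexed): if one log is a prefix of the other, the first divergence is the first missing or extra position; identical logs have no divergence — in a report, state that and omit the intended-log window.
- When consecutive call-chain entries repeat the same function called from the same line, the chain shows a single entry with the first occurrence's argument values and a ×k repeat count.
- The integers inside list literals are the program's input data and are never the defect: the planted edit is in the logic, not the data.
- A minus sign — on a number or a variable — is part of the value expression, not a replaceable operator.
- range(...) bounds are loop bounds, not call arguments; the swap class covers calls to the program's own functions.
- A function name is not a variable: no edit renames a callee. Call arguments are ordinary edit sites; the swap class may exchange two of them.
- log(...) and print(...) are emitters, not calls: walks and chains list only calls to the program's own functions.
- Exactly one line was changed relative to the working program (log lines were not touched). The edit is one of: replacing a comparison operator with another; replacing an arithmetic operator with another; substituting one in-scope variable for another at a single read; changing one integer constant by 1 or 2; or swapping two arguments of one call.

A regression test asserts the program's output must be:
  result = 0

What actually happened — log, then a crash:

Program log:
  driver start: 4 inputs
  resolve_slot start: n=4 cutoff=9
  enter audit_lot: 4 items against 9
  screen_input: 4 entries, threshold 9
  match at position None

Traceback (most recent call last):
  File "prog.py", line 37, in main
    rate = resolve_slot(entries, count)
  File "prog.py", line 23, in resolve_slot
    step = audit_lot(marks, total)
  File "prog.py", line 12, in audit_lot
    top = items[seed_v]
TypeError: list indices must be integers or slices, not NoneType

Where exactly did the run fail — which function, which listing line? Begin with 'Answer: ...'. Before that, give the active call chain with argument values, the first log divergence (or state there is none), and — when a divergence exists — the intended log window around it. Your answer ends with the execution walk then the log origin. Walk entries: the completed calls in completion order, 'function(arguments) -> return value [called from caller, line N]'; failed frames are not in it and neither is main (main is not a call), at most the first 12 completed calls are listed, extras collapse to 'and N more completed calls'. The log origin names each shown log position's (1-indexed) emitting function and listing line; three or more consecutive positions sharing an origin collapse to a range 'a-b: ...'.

Answer: the error was raised in audit_lot, line 12.
Key observation: Log line 2 is where behavior first shows: 'resolve_slot start: n=4 cutoff=9' appears instead of 'resolve_slot start: n=4 cutoff=8'.
Call chain: main -> resolve_slot([1, 8, 11, 2], 9) (called at line 37) -> audit_lot([1, 8, 11, 2], 9) (called at line 23).
First divergence: position 2; shown 'resolve_slot start: n=4 cutoff=9' vs intended 'resolve_slot start: n=4 cutoff=8'.
Intended log window:
  1: driver start: 4 inputs
  2: resolve_slot start: n=4 cutoff=8
  3: enter audit_lot: 4 items against 8
Execution walk:
  screen_input([1, 8, 11, 2], 9) -> None  [called from audit_lot, line 10]
Log line origins:
  1: emitted by main (line 36)
  2: emitted by resolve_slot (line 22)
  3: emitted by audit_lot (line 9)
  4: emitted by screen_input (line 2)
  5: emitted by audit_lot (line 11)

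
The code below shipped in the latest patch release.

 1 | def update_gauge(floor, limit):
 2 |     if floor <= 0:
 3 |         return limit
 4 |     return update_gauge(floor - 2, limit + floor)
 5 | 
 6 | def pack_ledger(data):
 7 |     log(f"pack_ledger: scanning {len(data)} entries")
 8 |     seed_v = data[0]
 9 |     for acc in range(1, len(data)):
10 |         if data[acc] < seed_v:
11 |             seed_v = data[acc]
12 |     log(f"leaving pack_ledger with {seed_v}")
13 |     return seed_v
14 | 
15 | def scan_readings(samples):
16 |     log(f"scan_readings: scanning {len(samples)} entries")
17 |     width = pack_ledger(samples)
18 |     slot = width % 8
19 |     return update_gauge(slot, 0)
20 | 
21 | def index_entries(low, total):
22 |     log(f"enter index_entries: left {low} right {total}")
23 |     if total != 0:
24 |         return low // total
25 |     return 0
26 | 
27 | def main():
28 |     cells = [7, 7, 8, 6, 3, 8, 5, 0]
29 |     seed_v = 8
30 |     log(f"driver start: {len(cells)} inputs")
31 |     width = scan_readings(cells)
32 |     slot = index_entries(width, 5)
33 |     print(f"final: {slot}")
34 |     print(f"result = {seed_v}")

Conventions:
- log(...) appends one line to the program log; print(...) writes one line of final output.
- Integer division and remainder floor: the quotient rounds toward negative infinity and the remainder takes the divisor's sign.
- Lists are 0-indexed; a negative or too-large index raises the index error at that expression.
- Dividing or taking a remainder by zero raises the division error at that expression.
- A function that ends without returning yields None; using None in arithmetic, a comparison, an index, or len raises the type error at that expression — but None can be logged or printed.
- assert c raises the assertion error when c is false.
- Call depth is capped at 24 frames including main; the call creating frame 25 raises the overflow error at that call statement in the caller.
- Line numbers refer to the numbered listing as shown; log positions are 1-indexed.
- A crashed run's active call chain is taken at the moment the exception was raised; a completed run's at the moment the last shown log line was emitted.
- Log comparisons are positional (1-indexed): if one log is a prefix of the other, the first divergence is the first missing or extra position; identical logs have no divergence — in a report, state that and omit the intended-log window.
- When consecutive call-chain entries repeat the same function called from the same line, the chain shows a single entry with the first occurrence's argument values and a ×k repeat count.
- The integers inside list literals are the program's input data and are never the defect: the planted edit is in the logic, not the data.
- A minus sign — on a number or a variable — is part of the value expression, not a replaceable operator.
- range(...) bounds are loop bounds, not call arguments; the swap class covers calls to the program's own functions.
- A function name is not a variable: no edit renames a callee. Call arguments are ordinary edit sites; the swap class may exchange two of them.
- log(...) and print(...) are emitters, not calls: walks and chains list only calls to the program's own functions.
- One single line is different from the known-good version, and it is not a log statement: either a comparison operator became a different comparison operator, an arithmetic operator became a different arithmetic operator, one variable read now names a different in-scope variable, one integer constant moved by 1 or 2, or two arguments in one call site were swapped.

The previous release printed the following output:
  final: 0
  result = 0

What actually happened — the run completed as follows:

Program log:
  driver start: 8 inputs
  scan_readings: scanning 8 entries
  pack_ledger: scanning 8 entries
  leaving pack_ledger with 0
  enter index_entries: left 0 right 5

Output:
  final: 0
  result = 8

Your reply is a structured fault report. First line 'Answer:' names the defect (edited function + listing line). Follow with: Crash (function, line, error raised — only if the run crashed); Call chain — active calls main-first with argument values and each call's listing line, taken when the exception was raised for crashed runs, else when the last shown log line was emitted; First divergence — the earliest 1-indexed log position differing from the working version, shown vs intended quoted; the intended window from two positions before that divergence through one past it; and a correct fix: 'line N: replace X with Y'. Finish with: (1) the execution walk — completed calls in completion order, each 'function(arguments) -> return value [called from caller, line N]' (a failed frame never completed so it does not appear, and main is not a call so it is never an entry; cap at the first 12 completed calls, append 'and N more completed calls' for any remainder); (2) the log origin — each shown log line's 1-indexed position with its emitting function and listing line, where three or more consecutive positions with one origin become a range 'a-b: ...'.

Answer: the defect is in main at line 34.
Key fact: Every logged value matches the working version; the printed result is what differs.
Call chain: main -> index_entries(0, 5) (called at line 32).
First divergence: there is none — every log position agrees.
Execution walk:
  pack_ledger([7, 7, 8, 6, 3, 8, 5, 0]) -> 0  [called from scan_readings, line 17]
  update_gauge(0, 0) -> 0  [called from scan_readings, line 19]
  scan_readings([7, 7, 8, 6, 3, 8, 5, 0]) -> 0  [called from main, line 31]
  index_entries(0, 5) -> 0  [called from main, line 32]
Log origin:
  1: logged in main at line 30
  2: logged in scan_readings at line 16
  3: logged in pack_ledger at line 7
  4: logged in pack_ledger at line 12
  5: logged in index_entries at line 22
A correct fix: line 34: replace `seed_v` with `width`.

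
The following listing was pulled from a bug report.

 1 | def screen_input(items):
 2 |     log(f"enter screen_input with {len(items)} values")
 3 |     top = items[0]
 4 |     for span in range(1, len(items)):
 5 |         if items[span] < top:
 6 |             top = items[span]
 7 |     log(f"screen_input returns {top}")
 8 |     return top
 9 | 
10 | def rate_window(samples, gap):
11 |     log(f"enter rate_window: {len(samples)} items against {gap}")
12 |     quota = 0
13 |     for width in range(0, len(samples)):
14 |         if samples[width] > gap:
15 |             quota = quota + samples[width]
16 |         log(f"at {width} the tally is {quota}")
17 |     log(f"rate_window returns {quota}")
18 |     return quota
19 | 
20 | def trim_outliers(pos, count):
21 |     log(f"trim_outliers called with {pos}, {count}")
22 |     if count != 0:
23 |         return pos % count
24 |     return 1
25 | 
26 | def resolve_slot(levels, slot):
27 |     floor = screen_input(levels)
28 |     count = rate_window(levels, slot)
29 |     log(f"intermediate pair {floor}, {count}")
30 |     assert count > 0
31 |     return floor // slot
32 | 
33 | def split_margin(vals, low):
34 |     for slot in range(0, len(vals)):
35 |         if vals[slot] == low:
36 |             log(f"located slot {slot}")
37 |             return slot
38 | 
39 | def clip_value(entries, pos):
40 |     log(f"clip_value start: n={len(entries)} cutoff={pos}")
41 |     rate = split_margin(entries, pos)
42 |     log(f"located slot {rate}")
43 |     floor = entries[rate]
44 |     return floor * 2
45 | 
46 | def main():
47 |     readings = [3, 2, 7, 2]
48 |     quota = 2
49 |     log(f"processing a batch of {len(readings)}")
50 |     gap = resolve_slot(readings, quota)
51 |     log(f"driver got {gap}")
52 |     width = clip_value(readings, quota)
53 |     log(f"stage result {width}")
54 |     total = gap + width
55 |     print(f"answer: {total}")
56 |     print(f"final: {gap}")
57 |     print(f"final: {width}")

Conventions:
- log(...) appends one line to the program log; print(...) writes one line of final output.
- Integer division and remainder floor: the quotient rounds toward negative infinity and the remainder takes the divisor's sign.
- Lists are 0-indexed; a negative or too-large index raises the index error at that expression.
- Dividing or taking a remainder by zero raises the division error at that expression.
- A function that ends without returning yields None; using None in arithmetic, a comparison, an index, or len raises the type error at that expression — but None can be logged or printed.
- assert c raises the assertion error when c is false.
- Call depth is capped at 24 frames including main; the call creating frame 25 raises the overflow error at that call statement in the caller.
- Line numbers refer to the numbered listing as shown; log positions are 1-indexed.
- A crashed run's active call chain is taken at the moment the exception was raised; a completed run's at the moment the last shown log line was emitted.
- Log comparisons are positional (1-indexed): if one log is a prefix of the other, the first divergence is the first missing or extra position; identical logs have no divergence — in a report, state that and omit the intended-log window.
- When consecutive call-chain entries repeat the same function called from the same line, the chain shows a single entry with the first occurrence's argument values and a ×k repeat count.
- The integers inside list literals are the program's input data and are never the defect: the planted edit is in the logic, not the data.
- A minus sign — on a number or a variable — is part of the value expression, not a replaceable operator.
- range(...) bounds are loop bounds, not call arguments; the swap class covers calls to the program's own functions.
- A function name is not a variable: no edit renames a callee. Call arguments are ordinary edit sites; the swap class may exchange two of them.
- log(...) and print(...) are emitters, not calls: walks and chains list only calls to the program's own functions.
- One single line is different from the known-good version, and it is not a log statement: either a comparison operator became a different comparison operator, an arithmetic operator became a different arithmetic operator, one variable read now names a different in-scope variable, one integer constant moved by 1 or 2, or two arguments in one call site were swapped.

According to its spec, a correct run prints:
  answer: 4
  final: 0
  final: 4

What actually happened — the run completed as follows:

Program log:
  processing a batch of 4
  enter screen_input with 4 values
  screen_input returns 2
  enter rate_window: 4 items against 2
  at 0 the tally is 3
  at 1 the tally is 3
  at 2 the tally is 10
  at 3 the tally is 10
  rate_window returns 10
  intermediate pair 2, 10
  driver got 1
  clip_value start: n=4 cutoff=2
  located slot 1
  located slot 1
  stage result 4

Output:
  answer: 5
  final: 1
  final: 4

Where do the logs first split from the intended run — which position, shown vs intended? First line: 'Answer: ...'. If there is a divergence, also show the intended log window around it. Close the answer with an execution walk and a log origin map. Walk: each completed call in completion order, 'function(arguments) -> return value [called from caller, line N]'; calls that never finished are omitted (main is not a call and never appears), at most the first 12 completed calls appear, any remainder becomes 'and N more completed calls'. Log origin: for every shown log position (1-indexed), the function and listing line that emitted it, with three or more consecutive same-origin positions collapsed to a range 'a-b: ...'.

Answer: position 11 — shown 'driver got 1', intended 'driver got 0'.
Intended log window:
  9: rate_window returns 10
  10: intermediate pair 2, 10
  11: driver got 0
  12: clip_value start: n=4 cutoff=2
Execution walk:
  screen_input([3, 2, 7, 2]) -> 2  [called from resolve_slot, line 27]
  rate_window([3, 2, 7, 2], 2) -> 10  [called from resolve_slot, line 28]
  resolve_slot([3, 2, 7, 2], 2) -> 1  [called from main, line 50]
  split_margin([3, 2, 7, 2], 2) -> 1  [called from clip_value, line 41]
  clip_value([3, 2, 7, 2], 2) -> 4  [called from main, line 52]
Log line origins:
  1 — main, line 49
  2 — screen_input, line 2
  3 — screen_input, line 7
  4 — rate_window, line 11
  5-8 — rate_window, line 16
  9 — rate_window, line 17
  10 — resolve_slot, line 29
  11 — main, line 51
  12 — clip_value, line 40
  13 — split_margin, line 36
  14 — clip_value, line 42
  15 — main, line 53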